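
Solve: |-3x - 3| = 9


An absolute value equation |expr| = 9 gives two cases:
Case 1: -3x - 3 = 9
  -3x = 12, so x = -4
Case 2: -3x - 3 = -9
  -3x = -6, so x = 2

x = -4, x = 2


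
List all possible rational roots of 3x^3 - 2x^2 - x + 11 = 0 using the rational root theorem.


Rational root theorem: possible roots are ±p/q where:
  p divides the constant term (11): p ∈ {1, 11}
  q divides the leading coefficient (3): q ∈ {1, 3}

All possible rational roots: -11, -11/3, -1, -1/3, 1/3, 1, 11/3, 11

-11, -11/3, -1, -1/3, 1/3, 1, 11/3, 11


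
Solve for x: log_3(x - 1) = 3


Convert to exponential form: x - 1 = 3^3 = 27
x = 27 + 1 = 28
Check: log_3(28 - 1) = log_3(27) = log_3(27) = 3 ✓

x = 28


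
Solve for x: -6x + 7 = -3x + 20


Starting with: -6x + 7 = -3x + 20
Move all x terms to left: (-6 + 3)x = 20 - 7
Simplify: -3x = 13
Divide both sides by -3: x = -13/3

x = -13/3


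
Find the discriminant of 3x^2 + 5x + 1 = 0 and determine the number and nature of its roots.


For ax^2 + bx + c = 0, discriminant D = b^2 - 4ac
Here a = 3, b = 5, c = 1
D = (5)^2 - 4(3)(1) = 25 - 12 = 13

D = 13 > 0 but not a perfect square
The equation has 2 distinct real irrational roots.

Discriminant = 13, 2 distinct real irrational roots


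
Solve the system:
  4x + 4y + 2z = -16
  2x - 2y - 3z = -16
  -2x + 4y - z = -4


Using Cramer's rule. Expand each determinant along the first row.
D  = 4*[(-2)*(-1) - (-3)*4] - 4*[2*(-1) - (-3)*(-2)] + 2*[2*4 - (-2)*(-2)]
  = 4*(14) - 4*(-8) + 2*(4) = 96
Dx = (-16)*[(-2)*(-1) - (-3)*4] - 4*[(-16)*(-1) - (-3)*(-4)] + 2*[(-16)*4 - (-2)*(-4)]
  = (-16)*(14) - 4*(4) + 2*(-72) = -384
Dy = 4*[(-16)*(-1) - (-3)*(-4)] - (-16)*[2*(-1) - (-3)*(-2)] + 2*[2*(-4) - (-16)*(-2)]
  = 4*(4) - (-16)*(-8) + 2*(-40) = -192
Dz = 4*[(-2)*(-4) - (-16)*4] - 4*[2*(-4) - (-16)*(-2)] + (-16)*[2*4 - (-2)*(-2)]
  = 4*(72) - 4*(-40) + (-16)*(4) = 384
x = Dx/D = -384/96 = -4, y = Dy/D = -192/96 = -2, z = Dz/D = 384/96 = 4
Check eq1: (4)(-4) + (4)(-2) + (2)(4) = -16 = -16 ✓
Check eq2: (2)(-4) + (-2)(-2) + (-3)(4) = -16 = -16 ✓
Check eq3: (-2)(-4) + (4)(-2) + (-1)(4) = -4 = -4 ✓

x = -4, y = -2, z = 4


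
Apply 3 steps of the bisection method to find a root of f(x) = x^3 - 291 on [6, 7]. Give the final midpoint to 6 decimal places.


f(x) = x^3 - 291
f(6) = -75 < 0
f(7) = 52 > 0

Step 1: midpoint = (6.000000 + 7.000000)/2 = 6.500000
  f(6.500000) = -16.375000
  f(mid) < 0, so root is in [6.500000, 7.000000]

Step 2: midpoint = (6.500000 + 7.000000)/2 = 6.750000
  f(6.750000) = 16.546875
  f(mid) > 0, so root is in [6.500000, 6.750000]

Step 3: midpoint = (6.500000 + 6.750000)/2 = 6.625000
  f(6.625000) = -0.224609
  f(mid) < 0, so root is in [6.625000, 6.750000]

midpoint = 6.625000


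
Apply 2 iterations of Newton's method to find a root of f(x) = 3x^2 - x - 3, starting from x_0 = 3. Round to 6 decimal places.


Newton's method: x_(n+1) = x_n - f(x_n)/f'(x_n)
f(x) = 3x^2 - x - 3
f'(x) = 6x - 1

Iteration 1:
  f(3.000000) = 21.000000
  f'(3.000000) = 17.000000
  x_1 = 3.000000 - (21.000000)/(17.000000) = 1.764706

Iteration 2:
  f(1.764706) = 4.577855
  f'(1.764706) = 9.588235
  x_2 = 1.764706 - (4.577855)/(9.588235) = 1.287261

x_2 = 1.287261


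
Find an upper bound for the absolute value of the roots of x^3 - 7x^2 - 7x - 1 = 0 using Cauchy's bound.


Cauchy's bound: all roots r satisfy |r| <= 1 + max(|a_i/a_n|) for i = 0,...,n-1
where a_n is the leading coefficient.

Coefficients: [1, -7, -7, -1]
Leading coefficient a_n = 1
Ratios |a_i/a_n|: 7, 7, 1
Maximum ratio: 7
Cauchy's bound: |r| <= 1 + 7 = 8

Upper bound = 8


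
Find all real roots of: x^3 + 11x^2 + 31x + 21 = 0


Let p(x) = x^3 + 11x^2 + 31x + 21. By the rational root theorem (leading coefficient 1), any rational root is an integer divisor of 21: try ±1, ±2, ... in turn.
Test x = 1: value = 64 ≠ 0.
Test x = -1: value = 0 ✓, so (x + 1) is a factor.
Synthetic division by (x + 1): bring down 1; 1(-1) + 11 = 10; 10(-1) + 31 = 21; 21(-1) + 21 = 0 → quotient x^2 + 10x + 21, remainder 0.
Solve the quadratic x^2 + 10x + 21 = 0: discriminant = 10^2 - 4(1)(21) = 100 - 84 = 16.
sqrt(16) = 4, so x = (-10 ± 4)/2: x = -3 or x = -7.

x = -7, x = -3, x = -1


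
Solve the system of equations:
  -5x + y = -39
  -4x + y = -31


Using Cramer's rule:
Determinant D = (-5)(1) - (-4)(1) = -5 + 4 = -1
Dx = (-39)(1) - (-31)(1) = -39 + 31 = -8
Dy = (-5)(-31) - (-4)(-39) = 155 - 156 = -1
x = Dx/D = -8/-1 = 8
y = Dy/D = -1/-1 = 1

x = 8, y = 1


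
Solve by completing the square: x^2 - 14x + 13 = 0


Start: x^2 - 14x + 13 = 0
Move constant: x^2 - 14x = -13
Half of -14 is -7, squared is 49
Add 49 to both sides: x^2 - 14x + 49 = 36
(x - 7)^2 = 36
x - 7 = ±6
x = 7 + 6 = 13 or x = 7 - 6 = 1

x = 1, x = 13


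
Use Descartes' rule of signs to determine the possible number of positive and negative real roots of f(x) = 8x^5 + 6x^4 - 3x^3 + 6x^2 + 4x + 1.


Descartes' rule of signs:

For positive roots, count sign changes in f(x) = 8x^5 + 6x^4 - 3x^3 + 6x^2 + 4x + 1:
Signs of coefficients: +, +, -, +, +, +
Number of sign changes: 2
Possible positive real roots: 2, 0

For negative roots, examine f(-x) = -8x^5 + 6x^4 + 3x^3 + 6x^2 - 4x + 1:
Signs of coefficients: -, +, +, +, -, +
Number of sign changes: 3
Possible negative real roots: 3, 1

Positive roots: 2 or 0; Negative roots: 3 or 1


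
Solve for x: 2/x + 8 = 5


Subtract 8 from both sides: 2/x = -3
Multiply both sides by x: 2 = -3 * x
Divide by -3: x = -2/3

x = -2/3


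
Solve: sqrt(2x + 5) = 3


Square both sides: 2x + 5 = 3^2 = 9
2x = 9 - 5 = 4
x = 2
Check: sqrt(2*2 + 5) = sqrt(9) = 3 ✓

x = 2


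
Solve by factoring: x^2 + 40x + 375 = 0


We need two numbers that multiply to 375 and add to 40.
Those numbers are 25 and 15 (since 25 * 15 = 375 and 25 + 15 = 40).
So x^2 + 40x + 375 = (x + 25)(x + 15) = 0
Setting each factor to zero: x = -25 or x = -15

x = -25, x = -15


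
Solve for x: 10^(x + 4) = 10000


Express both sides with the same base.
10000 = 10^4
Since the bases match, equate exponents: x + 4 = 4
So x = 4 - (4) = 0

x = 0


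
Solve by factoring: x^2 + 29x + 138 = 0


We need two numbers that multiply to 138 and add to 29.
Those numbers are 6 and 23 (since 6 * 23 = 138 and 6 + 23 = 29).
So x^2 + 29x + 138 = (x + 6)(x + 23) = 0
Setting each factor to zero: x = -6 or x = -23

x = -23, x = -6


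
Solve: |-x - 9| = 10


An absolute value equation |expr| = 10 gives two cases:
Case 1: -x - 9 = 10
  -x = 19, so x = -19
Case 2: -x - 9 = -10
  -x = -1, so x = 1

x = -19, x = 1


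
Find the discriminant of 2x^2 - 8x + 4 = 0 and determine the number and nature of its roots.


For ax^2 + bx + c = 0, discriminant D = b^2 - 4ac
Here a = 2, b = -8, c = 4
D = (-8)^2 - 4(2)(4) = 64 - 32 = 32

D = 32 > 0 but not a perfect square
The equation has 2 distinct real irrational roots.

Discriminant = 32, 2 distinct real irrational roots


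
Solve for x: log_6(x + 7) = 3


Convert to exponential form: x + 7 = 6^3 = 216
x = 216 - 7 = 209
Check: log_6(209 + 7) = log_6(216) = log_6(216) = 3 ✓

x = 209


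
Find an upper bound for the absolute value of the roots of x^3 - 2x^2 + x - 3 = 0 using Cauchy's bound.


Cauchy's bound: all roots r satisfy |r| <= 1 + max(|a_i/a_n|) for i = 0,...,n-1
where a_n is the leading coefficient.

Coefficients: [1, -2, 1, -3]
Leading coefficient a_n = 1
Ratios |a_i/a_n|: 2, 1, 3
Maximum ratio: 3
Cauchy's bound: |r| <= 1 + 3 = 4

Upper bound = 4


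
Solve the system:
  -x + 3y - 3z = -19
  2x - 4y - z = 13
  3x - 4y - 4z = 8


Using Cramer's rule. Expand each determinant along the first row.
D  = (-1)*[(-4)*(-4) - (-1)*(-4)] - 3*[2*(-4) - (-1)*3] + (-3)*[2*(-4) - (-4)*3]
  = (-1)*(12) - 3*(-5) + (-3)*(4) = -9
Dx = (-19)*[(-4)*(-4) - (-1)*(-4)] - 3*[13*(-4) - (-1)*8] + (-3)*[13*(-4) - (-4)*8]
  = (-19)*(12) - 3*(-44) + (-3)*(-20) = -36
Dy = (-1)*[13*(-4) - (-1)*8] - (-19)*[2*(-4) - (-1)*3] + (-3)*[2*8 - 13*3]
  = (-1)*(-44) - (-19)*(-5) + (-3)*(-23) = 18
Dz = (-1)*[(-4)*8 - 13*(-4)] - 3*[2*8 - 13*3] + (-19)*[2*(-4) - (-4)*3]
  = (-1)*(20) - 3*(-23) + (-19)*(4) = -27
x = Dx/D = -36/-9 = 4, y = Dy/D = 18/-9 = -2, z = Dz/D = -27/-9 = 3
Check eq1: (-1)(4) + (3)(-2) + (-3)(3) = -19 = -19 ✓
Check eq2: (2)(4) + (-4)(-2) + (-1)(3) = 13 = 13 ✓
Check eq3: (3)(4) + (-4)(-2) + (-4)(3) = 8 = 8 ✓

x = 4, y = -2, z = 3


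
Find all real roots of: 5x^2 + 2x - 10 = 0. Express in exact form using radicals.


Using the quadratic formula: x = (-b ± sqrt(b^2 - 4ac)) / (2a)
Here a = 5, b = 2, c = -10
Discriminant = b^2 - 4ac = 2^2 - 4(5)(-10) = 4 + 200 = 204
Since discriminant = 204 > 0, there are two real roots.
x = (-2 ± 2*sqrt(51)) / 10
Simplifying: x = (-1 ± sqrt(51)) / 5
Numerically: x ≈ 1.2283 or x ≈ -1.6283

x = (-1 + sqrt(51)) / 5 or x = (-1 - sqrt(51)) / 5


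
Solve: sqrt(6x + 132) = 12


Square both sides: 6x + 132 = 12^2 = 144
6x = 144 - 132 = 12
x = 2
Check: sqrt(6*2 + 132) = sqrt(144) = 12 ✓

x = 2


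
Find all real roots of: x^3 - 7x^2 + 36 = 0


Let p(x) = x^3 - 7x^2 + 36. By the rational root theorem (leading coefficient 1), any rational root is an integer divisor of 36: try ±1, ±2, ... in turn.
Test x = 1: value = 30 ≠ 0.
Test x = -1: value = 28 ≠ 0.
Test x = 2: value = 16 ≠ 0.
Test x = -2: value = 0 ✓, so (x + 2) is a factor.
Synthetic division by (x + 2): bring down 1; 1(-2) - 7 = -9; (-9)(-2) + 0 = 18; 18(-2) + 36 = 0 → quotient x^2 - 9x + 18, remainder 0.
Solve the quadratic x^2 - 9x + 18 = 0: discriminant = (-9)^2 - 4(1)(18) = 81 - 72 = 9.
sqrt(9) = 3, so x = (9 ± 3)/2: x = 6 or x = 3.

x = -2, x = 3, x = 6


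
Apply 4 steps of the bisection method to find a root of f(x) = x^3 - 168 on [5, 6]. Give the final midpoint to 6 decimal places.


f(x) = x^3 - 168
f(5) = -43 < 0
f(6) = 48 > 0

Step 1: midpoint = (5.000000 + 6.000000)/2 = 5.500000
  f(5.500000) = -1.625000
  f(mid) < 0, so root is in [5.500000, 6.000000]

Step 2: midpoint = (5.500000 + 6.000000)/2 = 5.750000
  f(5.750000) = 22.109375
  f(mid) > 0, so root is in [5.500000, 5.750000]

Step 3: midpoint = (5.500000 + 5.750000)/2 = 5.625000
  f(5.625000) = 9.978516
  f(mid) > 0, so root is in [5.500000, 5.625000]

Step 4: midpoint = (5.500000 + 5.625000)/2 = 5.562500
  f(5.562500) = 4.111572
  f(mid) > 0, so root is in [5.500000, 5.562500]

midpoint = 5.562500


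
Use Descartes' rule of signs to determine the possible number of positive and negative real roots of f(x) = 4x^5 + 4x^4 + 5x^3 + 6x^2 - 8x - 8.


Descartes' rule of signs:

For positive roots, count sign changes in f(x) = 4x^5 + 4x^4 + 5x^3 + 6x^2 - 8x - 8:
Signs of coefficients: +, +, +, +, -, -
Number of sign changes: 1
Possible positive real roots: 1

For negative roots, examine f(-x) = -4x^5 + 4x^4 - 5x^3 + 6x^2 + 8x - 8:
Signs of coefficients: -, +, -, +, +, -
Number of sign changes: 4
Possible negative real roots: 4, 2, 0

Positive roots: 1; Negative roots: 4 or 2 or 0


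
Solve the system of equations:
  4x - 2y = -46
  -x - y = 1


Using Cramer's rule:
Determinant D = (4)(-1) - (-1)(-2) = -4 - 2 = -6
Dx = (-46)(-1) - (1)(-2) = 46 + 2 = 48
Dy = (4)(1) - (-1)(-46) = 4 - 46 = -42
x = Dx/D = 48/-6 = -8
y = Dy/D = -42/-6 = 7

x = -8, y = 7


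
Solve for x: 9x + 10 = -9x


Starting with: 9x + 10 = -9x
Move all x terms to left: (9 + 9)x = 0 - 10
Simplify: 18x = -10
Divide both sides by 18: x = -5/9

x = -5/9


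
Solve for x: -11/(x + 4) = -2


Multiply both sides by (x + 4): -11 = -2(x + 4)
Distribute: -11 = -2x - 8
-2x = -11 + 8 = -3
x = 3/2

x = 3/2


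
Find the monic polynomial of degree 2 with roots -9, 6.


A monic polynomial with roots -9, 6 is:
p(x) = (x + 9)(x - 6)
After multiplying by (x + 9): x + 9
After multiplying by (x - 6): x^2 + 3x - 54

x^2 + 3x - 54


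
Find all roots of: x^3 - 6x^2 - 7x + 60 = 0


Let p(x) = x^3 - 6x^2 - 7x + 60. By the rational root theorem (leading coefficient 1), any rational root is an integer divisor of 60: try ±1, ±2, ... in turn.
Test x = 1: value = 48 ≠ 0.
Test x = -1: value = 60 ≠ 0.
Test x = 2: value = 30 ≠ 0.
Test x = -2: value = 42 ≠ 0.
Test x = 3: value = 12 ≠ 0.
Test x = -3: value = 0 ✓, so (x + 3) is a factor.
Synthetic division by (x + 3): bring down 1; 1(-3) - 6 = -9; (-9)(-3) - 7 = 20; 20(-3) + 60 = 0 → quotient x^2 - 9x + 20, remainder 0.
Solve the quadratic x^2 - 9x + 20 = 0: discriminant = (-9)^2 - 4(1)(20) = 81 - 80 = 1.
sqrt(1) = 1, so x = (9 ± 1)/2: x = 5 or x = 4.
Collecting all roots found:

x = -3, x = 4, x = 5


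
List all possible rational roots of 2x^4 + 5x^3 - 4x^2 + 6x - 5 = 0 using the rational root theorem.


Rational root theorem: possible roots are ±p/q where:
  p divides the constant term (-5): p ∈ {1, 5}
  q divides the leading coefficient (2): q ∈ {1, 2}

All possible rational roots: -5, -5/2, -1, -1/2, 1/2, 1, 5/2, 5

-5, -5/2, -1, -1/2, 1/2, 1, 5/2, 5


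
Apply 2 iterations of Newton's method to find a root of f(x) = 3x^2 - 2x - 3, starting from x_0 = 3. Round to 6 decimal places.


Newton's method: x_(n+1) = x_n - f(x_n)/f'(x_n)
f(x) = 3x^2 - 2x - 3
f'(x) = 6x - 2

Iteration 1:
  f(3.000000) = 18.000000
  f'(3.000000) = 16.000000
  x_1 = 3.000000 - (18.000000)/(16.000000) = 1.875000

Iteration 2:
  f(1.875000) = 3.796875
  f'(1.875000) = 9.250000
  x_2 = 1.875000 - (3.796875)/(9.250000) = 1.464527

x_2 = 1.464527


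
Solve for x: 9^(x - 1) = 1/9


Express both sides with the same base.
1/9 = 9^(-1)
Since the bases match, equate exponents: x - 1 = -1
So x = -1 - (-1) = 0

x = 0


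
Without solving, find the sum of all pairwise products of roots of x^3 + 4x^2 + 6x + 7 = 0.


By Vieta's formulas for x^3 + bx^2 + cx + d = 0:
  r1 + r2 + r3 = -b/a = -4
  r1*r2 + r1*r3 + r2*r3 = c/a = 6
  r1*r2*r3 = -d/a = -7


Sum of pairwise products = 6


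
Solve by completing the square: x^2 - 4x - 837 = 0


Start: x^2 - 4x - 837 = 0
Move constant: x^2 - 4x = 837
Half of -4 is -2, squared is 4
Add 4 to both sides: x^2 - 4x + 4 = 841
(x - 2)^2 = 841
x - 2 = ±29
x = 2 + 29 = 31 or x = 2 - 29 = -27

x = -27, x = 31


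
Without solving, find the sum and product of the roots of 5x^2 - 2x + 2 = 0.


By Vieta's formulas for ax^2 + bx + c = 0:
  Sum of roots = -b/a
  Product of roots = c/a

Here a = 5, b = -2, c = 2
Sum = -(-2)/5 = 2/5
Product = 2/5 = 2/5

Sum = 2/5, Product = 2/5


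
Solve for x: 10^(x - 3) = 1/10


Express both sides with the same base.
1/10 = 10^(-1)
Since the bases match, equate exponents: x - 3 = -1
So x = -1 - (-3) = 2

x = 2


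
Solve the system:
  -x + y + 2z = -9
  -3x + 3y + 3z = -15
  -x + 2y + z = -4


Using Cramer's rule. Expand each determinant along the first row.
D  = (-1)*[3*1 - 3*2] - 1*[(-3)*1 - 3*(-1)] + 2*[(-3)*2 - 3*(-1)]
  = (-1)*(-3) - 1*(0) + 2*(-3) = -3
Dx = (-9)*[3*1 - 3*2] - 1*[(-15)*1 - 3*(-4)] + 2*[(-15)*2 - 3*(-4)]
  = (-9)*(-3) - 1*(-3) + 2*(-18) = -6
Dy = (-1)*[(-15)*1 - 3*(-4)] - (-9)*[(-3)*1 - 3*(-1)] + 2*[(-3)*(-4) - (-15)*(-1)]
  = (-1)*(-3) - (-9)*(0) + 2*(-3) = -3
Dz = (-1)*[3*(-4) - (-15)*2] - 1*[(-3)*(-4) - (-15)*(-1)] + (-9)*[(-3)*2 - 3*(-1)]
  = (-1)*(18) - 1*(-3) + (-9)*(-3) = 12
x = Dx/D = -6/-3 = 2, y = Dy/D = -3/-3 = 1, z = Dz/D = 12/-3 = -4
Check eq1: (-1)(2) + (1)(1) + (2)(-4) = -9 = -9 ✓
Check eq2: (-3)(2) + (3)(1) + (3)(-4) = -15 = -15 ✓
Check eq3: (-1)(2) + (2)(1) + (1)(-4) = -4 = -4 ✓

x = 2, y = 1, z = -4


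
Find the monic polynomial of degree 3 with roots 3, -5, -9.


A monic polynomial with roots 3, -5, -9 is:
p(x) = (x - 3)(x + 5)(x + 9)
After multiplying by (x - 3): x - 3
After multiplying by (x + 5): x^2 + 2x - 15
After multiplying by (x + 9): x^3 + 11x^2 + 3x - 135

x^3 + 11x^2 + 3x - 135


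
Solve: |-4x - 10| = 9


An absolute value equation |expr| = 9 gives two cases:
Case 1: -4x - 10 = 9
  -4x = 19, so x = -19/4
Case 2: -4x - 10 = -9
  -4x = 1, so x = -1/4

x = -19/4, x = -1/4


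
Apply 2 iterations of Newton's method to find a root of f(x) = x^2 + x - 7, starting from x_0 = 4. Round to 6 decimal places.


Newton's method: x_(n+1) = x_n - f(x_n)/f'(x_n)
f(x) = x^2 + x - 7
f'(x) = 2x + 1

Iteration 1:
  f(4.000000) = 13.000000
  f'(4.000000) = 9.000000
  x_1 = 4.000000 - (13.000000)/(9.000000) = 2.555556

Iteration 2:
  f(2.555556) = 2.086420
  f'(2.555556) = 6.111111
  x_2 = 2.555556 - (2.086420)/(6.111111) = 2.214141

x_2 = 2.214141


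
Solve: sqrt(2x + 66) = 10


Square both sides: 2x + 66 = 10^2 = 100
2x = 100 - 66 = 34
x = 17
Check: sqrt(2*17 + 66) = sqrt(100) = 10 ✓

x = 17


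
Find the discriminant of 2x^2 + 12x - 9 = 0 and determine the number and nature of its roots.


For ax^2 + bx + c = 0, discriminant D = b^2 - 4ac
Here a = 2, b = 12, c = -9
D = (12)^2 - 4(2)(-9) = 144 + 72 = 216

D = 216 > 0 but not a perfect square
The equation has 2 distinct real irrational roots.

Discriminant = 216, 2 distinct real irrational roots


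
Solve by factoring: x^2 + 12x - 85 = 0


We need two numbers that multiply to -85 and add to 12.
Those numbers are -5 and 17 (since (-5) * 17 = -85 and (-5) + 17 = 12).
So x^2 + 12x - 85 = (x - 5)(x + 17) = 0
Setting each factor to zero: x = 5 or x = -17

x = -17, x = 5


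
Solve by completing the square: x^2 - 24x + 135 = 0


Start: x^2 - 24x + 135 = 0
Move constant: x^2 - 24x = -135
Half of -24 is -12, squared is 144
Add 144 to both sides: x^2 - 24x + 144 = 9
(x - 12)^2 = 9
x - 12 = ±3
x = 12 + 3 = 15 or x = 12 - 3 = 9

x = 9, x = 15


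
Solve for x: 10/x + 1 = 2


Subtract 1 from both sides: 10/x = 1
Multiply both sides by x: 10 = 1 * x
Divide by 1: x = 10

x = 10


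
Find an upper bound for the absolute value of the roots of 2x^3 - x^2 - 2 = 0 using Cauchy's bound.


Cauchy's bound: all roots r satisfy |r| <= 1 + max(|a_i/a_n|) for i = 0,...,n-1
where a_n is the leading coefficient.

Coefficients: [2, -1, 0, -2]
Leading coefficient a_n = 2
Ratios |a_i/a_n|: 1/2, 0, 1
Maximum ratio: 1
Cauchy's bound: |r| <= 1 + 1 = 2

Upper bound = 2


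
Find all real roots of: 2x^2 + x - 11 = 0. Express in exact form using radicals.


Using the quadratic formula: x = (-b ± sqrt(b^2 - 4ac)) / (2a)
Here a = 2, b = 1, c = -11
Discriminant = b^2 - 4ac = 1^2 - 4(2)(-11) = 1 + 88 = 89
Since discriminant = 89 > 0, there are two real roots.
x = (-1 ± sqrt(89)) / 4
Numerically: x ≈ 2.1085 or x ≈ -2.6085

x = (-1 + sqrt(89)) / 4 or x = (-1 - sqrt(89)) / 4


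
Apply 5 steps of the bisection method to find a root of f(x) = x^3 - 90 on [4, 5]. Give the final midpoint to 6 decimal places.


f(x) = x^3 - 90
f(4) = -26 < 0
f(5) = 35 > 0

Step 1: midpoint = (4.000000 + 5.000000)/2 = 4.500000
  f(4.500000) = 1.125000
  f(mid) > 0, so root is in [4.000000, 4.500000]

Step 2: midpoint = (4.000000 + 4.500000)/2 = 4.250000
  f(4.250000) = -13.234375
  f(mid) < 0, so root is in [4.250000, 4.500000]

Step 3: midpoint = (4.250000 + 4.500000)/2 = 4.375000
  f(4.375000) = -6.259766
  f(mid) < 0, so root is in [4.375000, 4.500000]

Step 4: midpoint = (4.375000 + 4.500000)/2 = 4.437500
  f(4.437500) = -2.619385
  f(mid) < 0, so root is in [4.437500, 4.500000]

Step 5: midpoint = (4.437500 + 4.500000)/2 = 4.468750
  f(4.468750) = -0.760284
  f(mid) < 0, so root is in [4.468750, 4.500000]

midpoint = 4.468750


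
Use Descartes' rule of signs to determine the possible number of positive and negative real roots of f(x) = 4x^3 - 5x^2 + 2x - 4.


Descartes' rule of signs:

For positive roots, count sign changes in f(x) = 4x^3 - 5x^2 + 2x - 4:
Signs of coefficients: +, -, +, -
Number of sign changes: 3
Possible positive real roots: 3, 1

For negative roots, examine f(-x) = -4x^3 - 5x^2 - 2x - 4:
Signs of coefficients: -, -, -, -
Number of sign changes: 0
Possible negative real roots: 0

Positive roots: 3 or 1; Negative roots: 0


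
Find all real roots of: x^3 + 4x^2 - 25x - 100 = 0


Let p(x) = x^3 + 4x^2 - 25x - 100. By the rational root theorem (leading coefficient 1), any rational root is an integer divisor of 100: try ±1, ±2, ... in turn.
Test x = 1: value = -120 ≠ 0.
Test x = -1: value = -72 ≠ 0.
Test x = 2: value = -126 ≠ 0.
Test x = -2: value = -42 ≠ 0.
Test x = 4: value = -72 ≠ 0.
Test x = -4: value = 0 ✓, so (x + 4) is a factor.
Synthetic division by (x + 4): bring down 1; 1(-4) + 4 = 0; 0(-4) - 25 = -25; (-25)(-4) - 100 = 0 → quotient x^2 - 25, remainder 0.
Solve the quadratic x^2 - 25 = 0: discriminant = 0^2 - 4(1)(-25) = 0 + 100 = 100.
sqrt(100) = 10, so x = (0 ± 10)/2: x = 5 or x = -5.

x = -5, x = -4, x = 5


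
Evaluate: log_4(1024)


We need the exponent such that 4^? = 1024
4^5 = 1024
Therefore log_4(1024) = 5

5


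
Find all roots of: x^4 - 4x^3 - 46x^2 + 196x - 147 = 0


Let p(x) = x^4 - 4x^3 - 46x^2 + 196x - 147. By the rational root theorem (leading coefficient 1), any rational root is an integer divisor of 147: try ±1, ±2, ... in turn.
Test x = 1: value = 0 ✓, so (x - 1) is a factor.
Synthetic division by (x - 1): bring down 1; 1(1) - 4 = -3; (-3)(1) - 46 = -49; (-49)(1) + 196 = 147; 147(1) - 147 = 0 → quotient x^3 - 3x^2 - 49x + 147, remainder 0.
Continue with the quotient x^3 - 3x^2 - 49x + 147 (candidates must divide 147; re-test x = 1 first in case it repeats).
Test x = 1: value = 96 ≠ 0.
Test x = -1: value = 192 ≠ 0.
Test x = 3: value = 0 ✓, so (x - 3) is a factor.
Synthetic division by (x - 3): bring down 1; 1(3) - 3 = 0; 0(3) - 49 = -49; (-49)(3) + 147 = 0 → quotient x^2 - 49, remainder 0.
Solve the quadratic x^2 - 49 = 0: discriminant = 0^2 - 4(1)(-49) = 0 + 196 = 196.
sqrt(196) = 14, so x = (0 ± 14)/2: x = 7 or x = -7.
Collecting all roots found:

x = -7, x = 1, x = 3, x = 7


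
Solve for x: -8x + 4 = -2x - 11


Starting with: -8x + 4 = -2x - 11
Move all x terms to left: (-8 + 2)x = -11 - 4
Simplify: -6x = -15
Divide both sides by -6: x = 5/2

x = 5/2


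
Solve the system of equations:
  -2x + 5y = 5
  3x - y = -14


Using Cramer's rule:
Determinant D = (-2)(-1) - (3)(5) = 2 - 15 = -13
Dx = (5)(-1) - (-14)(5) = -5 + 70 = 65
Dy = (-2)(-14) - (3)(5) = 28 - 15 = 13
x = Dx/D = 65/-13 = -5
y = Dy/D = 13/-13 = -1

x = -5, y = -1


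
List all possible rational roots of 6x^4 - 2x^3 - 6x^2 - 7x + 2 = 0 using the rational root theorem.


Rational root theorem: possible roots are ±p/q where:
  p divides the constant term (2): p ∈ {1, 2}
  q divides the leading coefficient (6): q ∈ {1, 2, 3, 6}

All possible rational roots: -2, -1, -2/3, -1/2, -1/3, -1/6, 1/6, 1/3, 1/2, 2/3, 1, 2

-2, -1, -2/3, -1/2, -1/3, -1/6, 1/6, 1/3, 1/2, 2/3, 1, 2


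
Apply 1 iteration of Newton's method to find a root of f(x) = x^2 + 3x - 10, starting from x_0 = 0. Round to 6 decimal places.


Newton's method: x_(n+1) = x_n - f(x_n)/f'(x_n)
f(x) = x^2 + 3x - 10
f'(x) = 2x + 3

Iteration 1:
  f(0.000000) = -10.000000
  f'(0.000000) = 3.000000
  x_1 = 0.000000 - (-10.000000)/(3.000000) = 3.333333

x_1 = 3.333333


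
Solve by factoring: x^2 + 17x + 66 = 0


We need two numbers that multiply to 66 and add to 17.
Those numbers are 6 and 11 (since 6 * 11 = 66 and 6 + 11 = 17).
So x^2 + 17x + 66 = (x + 6)(x + 11) = 0
Setting each factor to zero: x = -6 or x = -11

x = -11, x = -6


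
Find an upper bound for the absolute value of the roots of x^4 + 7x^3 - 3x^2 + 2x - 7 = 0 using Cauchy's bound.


Cauchy's bound: all roots r satisfy |r| <= 1 + max(|a_i/a_n|) for i = 0,...,n-1
where a_n is the leading coefficient.

Coefficients: [1, 7, -3, 2, -7]
Leading coefficient a_n = 1
Ratios |a_i/a_n|: 7, 3, 2, 7
Maximum ratio: 7
Cauchy's bound: |r| <= 1 + 7 = 8

Upper bound = 8


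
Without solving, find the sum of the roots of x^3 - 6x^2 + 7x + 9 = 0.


By Vieta's formulas for x^3 + bx^2 + cx + d = 0:
  r1 + r2 + r3 = -b/a = 6
  r1*r2 + r1*r3 + r2*r3 = c/a = 7
  r1*r2*r3 = -d/a = -9


Sum = 6


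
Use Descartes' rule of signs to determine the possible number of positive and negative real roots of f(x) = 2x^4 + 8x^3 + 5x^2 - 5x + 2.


Descartes' rule of signs:

For positive roots, count sign changes in f(x) = 2x^4 + 8x^3 + 5x^2 - 5x + 2:
Signs of coefficients: +, +, +, -, +
Number of sign changes: 2
Possible positive real roots: 2, 0

For negative roots, examine f(-x) = 2x^4 - 8x^3 + 5x^2 + 5x + 2:
Signs of coefficients: +, -, +, +, +
Number of sign changes: 2
Possible negative real roots: 2, 0

Positive roots: 2 or 0; Negative roots: 2 or 0


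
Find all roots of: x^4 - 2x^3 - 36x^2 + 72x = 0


The constant term is 0, so x = 0 is a root. Factor out x:
  x^3 - 2x^2 - 36x + 72 = 0
Let p(x) = x^3 - 2x^2 - 36x + 72. By the rational root theorem (leading coefficient 1), any rational root is an integer divisor of 72: try ±1, ±2, ... in turn.
Test x = 1: value = 35 ≠ 0.
Test x = -1: value = 105 ≠ 0.
Test x = 2: value = 0 ✓, so (x - 2) is a factor.
Synthetic division by (x - 2): bring down 1; 1(2) - 2 = 0; 0(2) - 36 = -36; (-36)(2) + 72 = 0 → quotient x^2 - 36, remainder 0.
Solve the quadratic x^2 - 36 = 0: discriminant = 0^2 - 4(1)(-36) = 0 + 144 = 144.
sqrt(144) = 12, so x = (0 ± 12)/2: x = 6 or x = -6.
Collecting all roots found:

x = -6, x = 0, x = 2, x = 6


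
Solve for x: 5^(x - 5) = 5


Express both sides with the same base.
5 = 5^1
Since the bases match, equate exponents: x - 5 = 1
So x = 1 - (-5) = 6

x = 6


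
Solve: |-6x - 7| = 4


An absolute value equation |expr| = 4 gives two cases:
Case 1: -6x - 7 = 4
  -6x = 11, so x = -11/6
Case 2: -6x - 7 = -4
  -6x = 3, so x = -1/2

x = -11/6, x = -1/2


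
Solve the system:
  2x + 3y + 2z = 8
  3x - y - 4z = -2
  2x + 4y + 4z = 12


Using Cramer's rule. Expand each determinant along the first row.
D  = 2*[(-1)*4 - (-4)*4] - 3*[3*4 - (-4)*2] + 2*[3*4 - (-1)*2]
  = 2*(12) - 3*(20) + 2*(14) = -8
Dx = 8*[(-1)*4 - (-4)*4] - 3*[(-2)*4 - (-4)*12] + 2*[(-2)*4 - (-1)*12]
  = 8*(12) - 3*(40) + 2*(4) = -16
Dy = 2*[(-2)*4 - (-4)*12] - 8*[3*4 - (-4)*2] + 2*[3*12 - (-2)*2]
  = 2*(40) - 8*(20) + 2*(40) = 0
Dz = 2*[(-1)*12 - (-2)*4] - 3*[3*12 - (-2)*2] + 8*[3*4 - (-1)*2]
  = 2*(-4) - 3*(40) + 8*(14) = -16
x = Dx/D = -16/-8 = 2, y = Dy/D = 0/-8 = 0, z = Dz/D = -16/-8 = 2
Check eq1: (2)(2) + (3)(0) + (2)(2) = 8 = 8 ✓
Check eq2: (3)(2) + (-1)(0) + (-4)(2) = -2 = -2 ✓
Check eq3: (2)(2) + (4)(0) + (4)(2) = 12 = 12 ✓

x = 2, y = 0, z = 2


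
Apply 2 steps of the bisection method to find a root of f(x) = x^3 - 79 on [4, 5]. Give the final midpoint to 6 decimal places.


f(x) = x^3 - 79
f(4) = -15 < 0
f(5) = 46 > 0

Step 1: midpoint = (4.000000 + 5.000000)/2 = 4.500000
  f(4.500000) = 12.125000
  f(mid) > 0, so root is in [4.000000, 4.500000]

Step 2: midpoint = (4.000000 + 4.500000)/2 = 4.250000
  f(4.250000) = -2.234375
  f(mid) < 0, so root is in [4.250000, 4.500000]

midpoint = 4.250000


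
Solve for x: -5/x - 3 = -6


Subtract -3 from both sides: -5/x = -3
Multiply both sides by x: -5 = -3 * x
Divide by -3: x = 5/3

x = 5/3


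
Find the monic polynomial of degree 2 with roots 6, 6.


A monic polynomial with roots 6, 6 is:
p(x) = (x - 6)(x - 6)
After multiplying by (x - 6): x - 6
After multiplying by (x - 6): x^2 - 12x + 36

x^2 - 12x + 36


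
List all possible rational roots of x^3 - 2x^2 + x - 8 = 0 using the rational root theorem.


Rational root theorem: possible roots are ±p/q where:
  p divides the constant term (-8): p ∈ {1, 2, 4, 8}
  q divides the leading coefficient (1): q ∈ {1}

All possible rational roots: -8, -4, -2, -1, 1, 2, 4, 8

-8, -4, -2, -1, 1, 2, 4, 8


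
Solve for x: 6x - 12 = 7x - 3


Starting with: 6x - 12 = 7x - 3
Move all x terms to left: (6 - 7)x = -3 + 12
Simplify: -x = 9
Divide both sides by -1: x = -9

x = -9


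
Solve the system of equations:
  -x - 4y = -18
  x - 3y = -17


Using Cramer's rule:
Determinant D = (-1)(-3) - (1)(-4) = 3 + 4 = 7
Dx = (-18)(-3) - (-17)(-4) = 54 - 68 = -14
Dy = (-1)(-17) - (1)(-18) = 17 + 18 = 35
x = Dx/D = -14/7 = -2
y = Dy/D = 35/7 = 5

x = -2, y = 5


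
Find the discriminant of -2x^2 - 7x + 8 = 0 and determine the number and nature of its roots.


For ax^2 + bx + c = 0, discriminant D = b^2 - 4ac
Here a = -2, b = -7, c = 8
D = (-7)^2 - 4(-2)(8) = 49 + 64 = 113

D = 113 > 0 but not a perfect square
The equation has 2 distinct real irrational roots.

Discriminant = 113, 2 distinct real irrational roots


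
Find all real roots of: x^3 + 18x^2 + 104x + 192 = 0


Let p(x) = x^3 + 18x^2 + 104x + 192. By the rational root theorem (leading coefficient 1), any rational root is an integer divisor of 192: try ±1, ±2, ... in turn.
Test x = 1: value = 315 ≠ 0.
Test x = -1: value = 105 ≠ 0.
Test x = 2: value = 480 ≠ 0.
Test x = -2: value = 48 ≠ 0.
Test x = 3: value = 693 ≠ 0.
Test x = -3: value = 15 ≠ 0.
Test x = 4: value = 960 ≠ 0.
Test x = -4: value = 0 ✓, so (x + 4) is a factor.
Synthetic division by (x + 4): bring down 1; 1(-4) + 18 = 14; 14(-4) + 104 = 48; 48(-4) + 192 = 0 → quotient x^2 + 14x + 48, remainder 0.
Solve the quadratic x^2 + 14x + 48 = 0: discriminant = 14^2 - 4(1)(48) = 196 - 192 = 4.
sqrt(4) = 2, so x = (-14 ± 2)/2: x = -6 or x = -8.

x = -8, x = -6, x = -4


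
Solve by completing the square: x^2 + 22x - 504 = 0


Start: x^2 + 22x - 504 = 0
Move constant: x^2 + 22x = 504
Half of 22 is 11, squared is 121
Add 121 to both sides: x^2 + 22x + 121 = 625
(x + 11)^2 = 625
x + 11 = ±25
x = -11 + 25 = 14 or x = -11 - 25 = -36

x = -36, x = 14


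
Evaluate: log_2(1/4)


We need the exponent such that 2^? = 1/4
2^(-2) = 1/2^2 = 1/4
Therefore log_2(1/4) = -2

-2


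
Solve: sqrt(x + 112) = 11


Square both sides: x + 112 = 11^2 = 121
x = 121 - 112 = 9
x = 9
Check: sqrt(1*9 + 112) = sqrt(121) = 11 ✓

x = 9


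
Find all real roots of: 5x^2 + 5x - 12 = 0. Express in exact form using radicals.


Using the quadratic formula: x = (-b ± sqrt(b^2 - 4ac)) / (2a)
Here a = 5, b = 5, c = -12
Discriminant = b^2 - 4ac = 5^2 - 4(5)(-12) = 25 + 240 = 265
Since discriminant = 265 > 0, there are two real roots.
x = (-5 ± sqrt(265)) / 10
Numerically: x ≈ 1.1279 or x ≈ -2.1279

x = (-5 + sqrt(265)) / 10 or x = (-5 - sqrt(265)) / 10


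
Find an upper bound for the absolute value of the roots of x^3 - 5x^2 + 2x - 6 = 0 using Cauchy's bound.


Cauchy's bound: all roots r satisfy |r| <= 1 + max(|a_i/a_n|) for i = 0,...,n-1
where a_n is the leading coefficient.

Coefficients: [1, -5, 2, -6]
Leading coefficient a_n = 1
Ratios |a_i/a_n|: 5, 2, 6
Maximum ratio: 6
Cauchy's bound: |r| <= 1 + 6 = 7

Upper bound = 7


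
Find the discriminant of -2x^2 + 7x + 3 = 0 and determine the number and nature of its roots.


For ax^2 + bx + c = 0, discriminant D = b^2 - 4ac
Here a = -2, b = 7, c = 3
D = (7)^2 - 4(-2)(3) = 49 + 24 = 73

D = 73 > 0 but not a perfect square
The equation has 2 distinct real irrational roots.

Discriminant = 73, 2 distinct real irrational roots


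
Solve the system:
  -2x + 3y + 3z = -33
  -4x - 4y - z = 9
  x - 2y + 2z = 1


Using Cramer's rule. Expand each determinant along the first row.
D  = (-2)*[(-4)*2 - (-1)*(-2)] - 3*[(-4)*2 - (-1)*1] + 3*[(-4)*(-2) - (-4)*1]
  = (-2)*(-10) - 3*(-7) + 3*(12) = 77
Dx = (-33)*[(-4)*2 - (-1)*(-2)] - 3*[9*2 - (-1)*1] + 3*[9*(-2) - (-4)*1]
  = (-33)*(-10) - 3*(19) + 3*(-14) = 231
Dy = (-2)*[9*2 - (-1)*1] - (-33)*[(-4)*2 - (-1)*1] + 3*[(-4)*1 - 9*1]
  = (-2)*(19) - (-33)*(-7) + 3*(-13) = -308
Dz = (-2)*[(-4)*1 - 9*(-2)] - 3*[(-4)*1 - 9*1] + (-33)*[(-4)*(-2) - (-4)*1]
  = (-2)*(14) - 3*(-13) + (-33)*(12) = -385
x = Dx/D = 231/77 = 3, y = Dy/D = -308/77 = -4, z = Dz/D = -385/77 = -5
Check eq1: (-2)(3) + (3)(-4) + (3)(-5) = -33 = -33 ✓
Check eq2: (-4)(3) + (-4)(-4) + (-1)(-5) = 9 = 9 ✓
Check eq3: (1)(3) + (-2)(-4) + (2)(-5) = 1 = 1 ✓

x = 3, y = -4, z = -5


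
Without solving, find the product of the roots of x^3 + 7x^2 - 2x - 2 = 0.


By Vieta's formulas for x^3 + bx^2 + cx + d = 0:
  r1 + r2 + r3 = -b/a = -7
  r1*r2 + r1*r3 + r2*r3 = c/a = -2
  r1*r2*r3 = -d/a = 2


Product = 2


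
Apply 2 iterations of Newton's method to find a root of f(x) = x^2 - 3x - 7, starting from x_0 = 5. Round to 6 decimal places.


Newton's method: x_(n+1) = x_n - f(x_n)/f'(x_n)
f(x) = x^2 - 3x - 7
f'(x) = 2x - 3

Iteration 1:
  f(5.000000) = 3.000000
  f'(5.000000) = 7.000000
  x_1 = 5.000000 - (3.000000)/(7.000000) = 4.571429

Iteration 2:
  f(4.571429) = 0.183673
  f'(4.571429) = 6.142857
  x_2 = 4.571429 - (0.183673)/(6.142857) = 4.541528

x_2 = 4.541528


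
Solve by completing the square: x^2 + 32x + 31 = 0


Start: x^2 + 32x + 31 = 0
Move constant: x^2 + 32x = -31
Half of 32 is 16, squared is 256
Add 256 to both sides: x^2 + 32x + 256 = 225
(x + 16)^2 = 225
x + 16 = ±15
x = -16 + 15 = -1 or x = -16 - 15 = -31

x = -31, x = -1


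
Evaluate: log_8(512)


We need the exponent such that 8^? = 512
8^3 = 512
Therefore log_8(512) = 3

3


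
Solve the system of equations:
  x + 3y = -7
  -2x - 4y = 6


Using Cramer's rule:
Determinant D = (1)(-4) - (-2)(3) = -4 + 6 = 2
Dx = (-7)(-4) - (6)(3) = 28 - 18 = 10
Dy = (1)(6) - (-2)(-7) = 6 - 14 = -8
x = Dx/D = 10/2 = 5
y = Dy/D = -8/2 = -4

x = 5, y = -4


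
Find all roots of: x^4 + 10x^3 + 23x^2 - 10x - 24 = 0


Let p(x) = x^4 + 10x^3 + 23x^2 - 10x - 24. By the rational root theorem (leading coefficient 1), any rational root is an integer divisor of 24: try ±1, ±2, ... in turn.
Test x = 1: value = 0 ✓, so (x - 1) is a factor.
Synthetic division by (x - 1): bring down 1; 1(1) + 10 = 11; 11(1) + 23 = 34; 34(1) - 10 = 24; 24(1) - 24 = 0 → quotient x^3 + 11x^2 + 34x + 24, remainder 0.
Continue with the quotient x^3 + 11x^2 + 34x + 24 (candidates must divide 24; re-test x = 1 first in case it repeats).
Test x = 1: value = 70 ≠ 0.
Test x = -1: value = 0 ✓, so (x + 1) is a factor.
Synthetic division by (x + 1): bring down 1; 1(-1) + 11 = 10; 10(-1) + 34 = 24; 24(-1) + 24 = 0 → quotient x^2 + 10x + 24, remainder 0.
Solve the quadratic x^2 + 10x + 24 = 0: discriminant = 10^2 - 4(1)(24) = 100 - 96 = 4.
sqrt(4) = 2, so x = (-10 ± 2)/2: x = -4 or x = -6.
Collecting all roots found:

x = -6, x = -4, x = -1, x = 1


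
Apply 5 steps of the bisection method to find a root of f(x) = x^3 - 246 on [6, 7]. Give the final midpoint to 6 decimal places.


f(x) = x^3 - 246
f(6) = -30 < 0
f(7) = 97 > 0

Step 1: midpoint = (6.000000 + 7.000000)/2 = 6.500000
  f(6.500000) = 28.625000
  f(mid) > 0, so root is in [6.000000, 6.500000]

Step 2: midpoint = (6.000000 + 6.500000)/2 = 6.250000
  f(6.250000) = -1.859375
  f(mid) < 0, so root is in [6.250000, 6.500000]

Step 3: midpoint = (6.250000 + 6.500000)/2 = 6.375000
  f(6.375000) = 13.083984
  f(mid) > 0, so root is in [6.250000, 6.375000]

Step 4: midpoint = (6.250000 + 6.375000)/2 = 6.312500
  f(6.312500) = 5.538330
  f(mid) > 0, so root is in [6.250000, 6.312500]

Step 5: midpoint = (6.250000 + 6.312500)/2 = 6.281250
  f(6.281250) = 1.821075
  f(mid) > 0, so root is in [6.250000, 6.281250]

midpoint = 6.281250


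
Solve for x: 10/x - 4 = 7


Subtract -4 from both sides: 10/x = 11
Multiply both sides by x: 10 = 11 * x
Divide by 11: x = 10/11

x = 10/11


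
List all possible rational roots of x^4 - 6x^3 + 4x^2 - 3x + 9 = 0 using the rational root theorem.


Rational root theorem: possible roots are ±p/q where:
  p divides the constant term (9): p ∈ {1, 3, 9}
  q divides the leading coefficient (1): q ∈ {1}

All possible rational roots: -9, -3, -1, 1, 3, 9

-9, -3, -1, 1, 3, 9


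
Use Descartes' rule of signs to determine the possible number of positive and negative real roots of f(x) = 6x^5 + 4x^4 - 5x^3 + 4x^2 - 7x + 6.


Descartes' rule of signs:

For positive roots, count sign changes in f(x) = 6x^5 + 4x^4 - 5x^3 + 4x^2 - 7x + 6:
Signs of coefficients: +, +, -, +, -, +
Number of sign changes: 4
Possible positive real roots: 4, 2, 0

For negative roots, examine f(-x) = -6x^5 + 4x^4 + 5x^3 + 4x^2 + 7x + 6:
Signs of coefficients: -, +, +, +, +, +
Number of sign changes: 1
Possible negative real roots: 1

Positive roots: 4 or 2 or 0; Negative roots: 1


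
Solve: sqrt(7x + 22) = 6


Square both sides: 7x + 22 = 6^2 = 36
7x = 36 - 22 = 14
x = 2
Check: sqrt(7*2 + 22) = sqrt(36) = 6 ✓

x = 2


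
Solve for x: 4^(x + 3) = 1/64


Express both sides with the same base.
1/64 = 4^(-3)
Since the bases match, equate exponents: x + 3 = -3
So x = -3 - (3) = -6

x = -6


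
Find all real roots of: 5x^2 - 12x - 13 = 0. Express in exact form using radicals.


Using the quadratic formula: x = (-b ± sqrt(b^2 - 4ac)) / (2a)
Here a = 5, b = -12, c = -13
Discriminant = b^2 - 4ac = (-12)^2 - 4(5)(-13) = 144 + 260 = 404
Since discriminant = 404 > 0, there are two real roots.
x = (12 ± 2*sqrt(101)) / 10
Simplifying: x = (6 ± sqrt(101)) / 5
Numerically: x ≈ 3.2100 or x ≈ -0.8100

x = (6 + sqrt(101)) / 5 or x = (6 - sqrt(101)) / 5


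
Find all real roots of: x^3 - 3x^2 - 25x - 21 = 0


Let p(x) = x^3 - 3x^2 - 25x - 21. By the rational root theorem (leading coefficient 1), any rational root is an integer divisor of 21: try ±1, ±2, ... in turn.
Test x = 1: value = -48 ≠ 0.
Test x = -1: value = 0 ✓, so (x + 1) is a factor.
Synthetic division by (x + 1): bring down 1; 1(-1) - 3 = -4; (-4)(-1) - 25 = -21; (-21)(-1) - 21 = 0 → quotient x^2 - 4x - 21, remainder 0.
Solve the quadratic x^2 - 4x - 21 = 0: discriminant = (-4)^2 - 4(1)(-21) = 16 + 84 = 100.
sqrt(100) = 10, so x = (4 ± 10)/2: x = 7 or x = -3.

x = -3, x = -1, x = 7


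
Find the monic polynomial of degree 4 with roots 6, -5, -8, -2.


A monic polynomial with roots 6, -5, -8, -2 is:
p(x) = (x - 6)(x + 5)(x + 8)(x + 2)
After multiplying by (x - 6): x - 6
After multiplying by (x + 5): x^2 - x - 30
After multiplying by (x + 8): x^3 + 7x^2 - 38x - 240
After multiplying by (x + 2): x^4 + 9x^3 - 24x^2 - 316x - 480

x^4 + 9x^3 - 24x^2 - 316x - 480


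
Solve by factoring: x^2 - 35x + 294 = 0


We need two numbers that multiply to 294 and add to -35.
Those numbers are -14 and -21 (since (-14) * (-21) = 294 and (-14) + (-21) = -35).
So x^2 - 35x + 294 = (x - 14)(x - 21) = 0
Setting each factor to zero: x = 14 or x = 21

x = 14, x = 21


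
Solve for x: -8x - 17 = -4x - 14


Starting with: -8x - 17 = -4x - 14
Move all x terms to left: (-8 + 4)x = -14 + 17
Simplify: -4x = 3
Divide both sides by -4: x = -3/4

x = -3/4


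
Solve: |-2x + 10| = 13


An absolute value equation |expr| = 13 gives two cases:
Case 1: -2x + 10 = 13
  -2x = 3, so x = -3/2
Case 2: -2x + 10 = -13
  -2x = -23, so x = 23/2

x = -3/2, x = 23/2


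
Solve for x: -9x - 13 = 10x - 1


Starting with: -9x - 13 = 10x - 1
Move all x terms to left: (-9 - 10)x = -1 + 13
Simplify: -19x = 12
Divide both sides by -19: x = -12/19

x = -12/19


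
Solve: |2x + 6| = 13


An absolute value equation |expr| = 13 gives two cases:
Case 1: 2x + 6 = 13
  2x = 7, so x = 7/2
Case 2: 2x + 6 = -13
  2x = -19, so x = -19/2

x = -19/2, x = 7/2


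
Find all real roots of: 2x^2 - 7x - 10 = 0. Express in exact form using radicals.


Using the quadratic formula: x = (-b ± sqrt(b^2 - 4ac)) / (2a)
Here a = 2, b = -7, c = -10
Discriminant = b^2 - 4ac = (-7)^2 - 4(2)(-10) = 49 + 80 = 129
Since discriminant = 129 > 0, there are two real roots.
x = (7 ± sqrt(129)) / 4
Numerically: x ≈ 4.5895 or x ≈ -1.0895

x = (7 + sqrt(129)) / 4 or x = (7 - sqrt(129)) / 4


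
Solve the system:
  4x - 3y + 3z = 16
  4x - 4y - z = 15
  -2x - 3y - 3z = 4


Using Cramer's rule. Expand each determinant along the first row.
D  = 4*[(-4)*(-3) - (-1)*(-3)] - (-3)*[4*(-3) - (-1)*(-2)] + 3*[4*(-3) - (-4)*(-2)]
  = 4*(9) - (-3)*(-14) + 3*(-20) = -66
Dx = 16*[(-4)*(-3) - (-1)*(-3)] - (-3)*[15*(-3) - (-1)*4] + 3*[15*(-3) - (-4)*4]
  = 16*(9) - (-3)*(-41) + 3*(-29) = -66
Dy = 4*[15*(-3) - (-1)*4] - 16*[4*(-3) - (-1)*(-2)] + 3*[4*4 - 15*(-2)]
  = 4*(-41) - 16*(-14) + 3*(46) = 198
Dz = 4*[(-4)*4 - 15*(-3)] - (-3)*[4*4 - 15*(-2)] + 16*[4*(-3) - (-4)*(-2)]
  = 4*(29) - (-3)*(46) + 16*(-20) = -66
x = Dx/D = -66/-66 = 1, y = Dy/D = 198/-66 = -3, z = Dz/D = -66/-66 = 1
Check eq1: (4)(1) + (-3)(-3) + (3)(1) = 16 = 16 ✓
Check eq2: (4)(1) + (-4)(-3) + (-1)(1) = 15 = 15 ✓
Check eq3: (-2)(1) + (-3)(-3) + (-3)(1) = 4 = 4 ✓

x = 1, y = -3, z = 1
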